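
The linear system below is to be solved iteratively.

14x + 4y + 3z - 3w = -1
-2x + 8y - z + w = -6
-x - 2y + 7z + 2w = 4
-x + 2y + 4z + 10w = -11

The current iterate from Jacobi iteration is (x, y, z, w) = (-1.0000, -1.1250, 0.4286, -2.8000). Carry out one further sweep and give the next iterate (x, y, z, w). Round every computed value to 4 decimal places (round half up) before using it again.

One sweep:
  x = (-1 - (4)·-1.1250 - (3)·0.4286 - (-3)·-2.8000) / (14) = -0.4418
  y = (-6 - (-2)·-1.0000 - (-1)·0.4286 - (1)·-2.8000) / (8) = -0.5964
  z = (4 - (-1)·-1.0000 - (-2)·-1.1250 - (2)·-2.8000) / (7) = 0.9071
  w = (-11 - (-1)·-1.0000 - (2)·-1.1250 - (4)·0.4286) / (10) = -1.1464

(-0.4418, -0.5964, 0.9071, -1.1464)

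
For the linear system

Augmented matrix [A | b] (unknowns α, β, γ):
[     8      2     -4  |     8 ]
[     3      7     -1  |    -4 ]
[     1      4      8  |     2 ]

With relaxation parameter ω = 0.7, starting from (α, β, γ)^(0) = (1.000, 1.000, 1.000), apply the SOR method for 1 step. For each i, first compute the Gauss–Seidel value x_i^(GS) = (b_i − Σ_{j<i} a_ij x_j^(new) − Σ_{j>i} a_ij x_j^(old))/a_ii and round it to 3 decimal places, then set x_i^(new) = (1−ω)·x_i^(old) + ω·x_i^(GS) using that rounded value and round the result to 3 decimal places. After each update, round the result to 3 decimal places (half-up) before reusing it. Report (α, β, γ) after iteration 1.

(1.175, -0.352, 0.495)

Iteration 1:
  α: GS value = (8 - (2)·1.000 - (-4)·1.000) / (8) = 1.250;  α ← (1−ω)·1.000 + ω·1.250 = 1.175
  β: GS value = (-4 - (3)·1.175 - (-1)·1.000) / (7) = -0.932;  β ← (1−ω)·1.000 + ω·-0.932 = -0.352
  γ: GS value = (2 - (1)·1.175 - (4)·-0.352) / (8) = 0.279;  γ ← (1−ω)·1.000 + ω·0.279 = 0.495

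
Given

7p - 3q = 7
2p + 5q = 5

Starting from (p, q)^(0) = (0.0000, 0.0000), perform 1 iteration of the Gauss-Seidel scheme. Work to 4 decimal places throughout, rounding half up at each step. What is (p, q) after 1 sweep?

Iteration 1:
  p = (7 - (-3)·0.0000) / (7) = 1.0000
  q = (5 - (2)·1.0000) / (5) = 0.6000

(1.0000, 0.6000)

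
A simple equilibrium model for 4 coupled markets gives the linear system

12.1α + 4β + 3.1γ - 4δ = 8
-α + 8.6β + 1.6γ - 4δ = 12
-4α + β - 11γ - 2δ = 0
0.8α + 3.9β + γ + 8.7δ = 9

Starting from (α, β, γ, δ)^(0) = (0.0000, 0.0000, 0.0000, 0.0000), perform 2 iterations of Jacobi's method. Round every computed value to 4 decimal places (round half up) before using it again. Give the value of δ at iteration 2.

0.3482

Iteration 1:
  α = (8 - (4)·0.0000 - (3.1)·0.0000 - (-4)·0.0000) / (12.1) = 0.6612
  β = (12 - (-1)·0.0000 - (1.6)·0.0000 - (-4)·0.0000) / (8.6) = 1.3953
  γ = (0 - (-4)·0.0000 - (1)·0.0000 - (-2)·0.0000) / (-11) = 0.0000
  δ = (9 - (0.8)·0.0000 - (3.9)·0.0000 - (1)·0.0000) / (8.7) = 1.0345
Iteration 2:
  α = (8 - (4)·1.3953 - (3.1)·0.0000 - (-4)·1.0345) / (12.1) = 0.5419
  β = (12 - (-1)·0.6612 - (1.6)·0.0000 - (-4)·1.0345) / (8.6) = 1.9534
  γ = (0 - (-4)·0.6612 - (1)·1.3953 - (-2)·1.0345) / (-11) = -0.3017
  δ = (9 - (0.8)·0.6612 - (3.9)·1.3953 - (1)·0.0000) / (8.7) = 0.3482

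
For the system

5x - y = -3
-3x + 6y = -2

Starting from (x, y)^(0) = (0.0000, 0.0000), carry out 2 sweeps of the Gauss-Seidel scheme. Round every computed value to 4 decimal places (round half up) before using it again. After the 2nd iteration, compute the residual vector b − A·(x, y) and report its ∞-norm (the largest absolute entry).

Iteration 1:
  x = (-3 - (-1)·0.0000) / (5) = -0.6000
  y = (-2 - (-3)·-0.6000) / (6) = -0.6333
Iteration 2:
  x = (-3 - (-1)·-0.6333) / (5) = -0.7267
  y = (-2 - (-3)·-0.7267) / (6) = -0.6967
Residual b − A·x = (-0.0632, 0.0001); ∞-norm = 0.0632

0.0632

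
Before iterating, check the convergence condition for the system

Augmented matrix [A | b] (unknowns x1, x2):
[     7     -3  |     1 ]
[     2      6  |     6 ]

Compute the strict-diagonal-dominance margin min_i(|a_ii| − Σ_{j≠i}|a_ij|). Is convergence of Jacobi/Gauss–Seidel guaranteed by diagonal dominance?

row 1: |7| − (3) = 4
row 2: |6| − (2) = 4
minimum over rows = 4 → strictly diagonally dominant (convergence guaranteed)

4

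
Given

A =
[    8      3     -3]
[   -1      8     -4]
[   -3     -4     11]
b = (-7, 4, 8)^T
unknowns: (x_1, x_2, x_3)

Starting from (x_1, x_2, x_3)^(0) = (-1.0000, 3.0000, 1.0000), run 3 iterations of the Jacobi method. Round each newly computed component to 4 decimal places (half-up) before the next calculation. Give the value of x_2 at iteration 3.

0.7232

Iteration 1:
  x_1 = (-7 - (3)·3.0000 - (-3)·1.0000) / (8) = -1.6250
  x_2 = (4 - (-1)·-1.0000 - (-4)·1.0000) / (8) = 0.8750
  x_3 = (8 - (-3)·-1.0000 - (-4)·3.0000) / (11) = 1.5455
Iteration 2:
  x_1 = (-7 - (3)·0.8750 - (-3)·1.5455) / (8) = -0.6236
  x_2 = (4 - (-1)·-1.6250 - (-4)·1.5455) / (8) = 1.0696
  x_3 = (8 - (-3)·-1.6250 - (-4)·0.8750) / (11) = 0.6023
Iteration 3:
  x_1 = (-7 - (3)·1.0696 - (-3)·0.6023) / (8) = -1.0502
  x_2 = (4 - (-1)·-0.6236 - (-4)·0.6023) / (8) = 0.7232
  x_3 = (8 - (-3)·-0.6236 - (-4)·1.0696) / (11) = 0.9461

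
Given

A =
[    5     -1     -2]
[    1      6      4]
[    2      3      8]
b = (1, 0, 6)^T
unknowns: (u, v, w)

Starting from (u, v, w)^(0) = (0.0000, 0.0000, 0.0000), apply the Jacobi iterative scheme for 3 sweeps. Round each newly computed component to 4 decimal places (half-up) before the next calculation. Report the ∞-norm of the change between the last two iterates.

0.1267

Iteration 1:
  u = (1 - (-1)·0.0000 - (-2)·0.0000) / (5) = 0.2000
  v = (0 - (1)·0.0000 - (4)·0.0000) / (6) = 0.0000
  w = (6 - (2)·0.0000 - (3)·0.0000) / (8) = 0.7500
Iteration 2:
  u = (1 - (-1)·0.0000 - (-2)·0.7500) / (5) = 0.5000
  v = (0 - (1)·0.2000 - (4)·0.7500) / (6) = -0.5333
  w = (6 - (2)·0.2000 - (3)·0.0000) / (8) = 0.7000
Iteration 3:
  u = (1 - (-1)·-0.5333 - (-2)·0.7000) / (5) = 0.3733
  v = (0 - (1)·0.5000 - (4)·0.7000) / (6) = -0.5500
  w = (6 - (2)·0.5000 - (3)·-0.5333) / (8) = 0.8250
Change: (-0.1267, -0.0167, 0.1250) → max |·| = 0.1267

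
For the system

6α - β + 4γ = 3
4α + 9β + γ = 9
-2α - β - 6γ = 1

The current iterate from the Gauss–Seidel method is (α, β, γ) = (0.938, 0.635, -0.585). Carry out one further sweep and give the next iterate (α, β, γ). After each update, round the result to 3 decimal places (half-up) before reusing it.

One sweep:
  α = (3 - (-1)·0.635 - (4)·-0.585) / (6) = 0.996
  β = (9 - (4)·0.996 - (1)·-0.585) / (9) = 0.622
  γ = (1 - (-2)·0.996 - (-1)·0.622) / (-6) = -0.602

(0.996, 0.622, -0.602)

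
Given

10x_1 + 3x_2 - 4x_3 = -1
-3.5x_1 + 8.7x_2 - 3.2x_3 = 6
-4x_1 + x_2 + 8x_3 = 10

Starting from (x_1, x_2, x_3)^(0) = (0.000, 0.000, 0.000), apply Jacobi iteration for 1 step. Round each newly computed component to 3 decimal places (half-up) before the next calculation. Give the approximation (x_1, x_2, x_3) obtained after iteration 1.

(-0.100, 0.690, 1.250)

Iteration 1:
  x_1 = (-1 - (3)·0.000 - (-4)·0.000) / (10) = -0.100
  x_2 = (6 - (-3.5)·0.000 - (-3.2)·0.000) / (8.7) = 0.690
  x_3 = (10 - (-4)·0.000 - (1)·0.000) / (8) = 1.250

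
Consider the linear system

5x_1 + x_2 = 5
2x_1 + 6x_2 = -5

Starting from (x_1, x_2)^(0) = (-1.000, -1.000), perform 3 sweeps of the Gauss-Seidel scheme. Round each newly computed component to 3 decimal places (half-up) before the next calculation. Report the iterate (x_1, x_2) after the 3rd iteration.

(1.250, -1.250)

Iteration 1:
  x_1 = (5 - (1)·-1.000) / (5) = 1.200
  x_2 = (-5 - (2)·1.200) / (6) = -1.233
Iteration 2:
  x_1 = (5 - (1)·-1.233) / (5) = 1.247
  x_2 = (-5 - (2)·1.247) / (6) = -1.249
Iteration 3:
  x_1 = (5 - (1)·-1.249) / (5) = 1.250
  x_2 = (-5 - (2)·1.250) / (6) = -1.250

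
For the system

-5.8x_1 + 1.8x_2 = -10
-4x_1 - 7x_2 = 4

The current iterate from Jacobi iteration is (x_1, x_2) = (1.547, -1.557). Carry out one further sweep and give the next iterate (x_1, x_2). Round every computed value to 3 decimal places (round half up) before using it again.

(1.241, -1.455)

One sweep:
  x_1 = (-10 - (1.8)·-1.557) / (-5.8) = 1.241
  x_2 = (4 - (-4)·1.547) / (-7) = -1.455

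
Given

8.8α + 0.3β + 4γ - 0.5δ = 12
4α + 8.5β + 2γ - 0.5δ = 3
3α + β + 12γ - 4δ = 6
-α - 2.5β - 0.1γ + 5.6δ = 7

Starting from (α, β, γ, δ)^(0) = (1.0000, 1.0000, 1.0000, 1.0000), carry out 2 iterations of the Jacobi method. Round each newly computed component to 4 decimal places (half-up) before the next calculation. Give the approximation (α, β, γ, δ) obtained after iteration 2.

Iteration 1:
  α = (12 - (0.3)·1.0000 - (4)·1.0000 - (-0.5)·1.0000) / (8.8) = 0.9318
  β = (3 - (4)·1.0000 - (2)·1.0000 - (-0.5)·1.0000) / (8.5) = -0.2941
  γ = (6 - (3)·1.0000 - (1)·1.0000 - (-4)·1.0000) / (12) = 0.5000
  δ = (7 - (-1)·1.0000 - (-2.5)·1.0000 - (-0.1)·1.0000) / (5.6) = 1.8929
Iteration 2:
  α = (12 - (0.3)·-0.2941 - (4)·0.5000 - (-0.5)·1.8929) / (8.8) = 1.2539
  β = (3 - (4)·0.9318 - (2)·0.5000 - (-0.5)·1.8929) / (8.5) = -0.0919
  γ = (6 - (3)·0.9318 - (1)·-0.2941 - (-4)·1.8929) / (12) = 0.9225
  δ = (7 - (-1)·0.9318 - (-2.5)·-0.2941 - (-0.1)·0.5000) / (5.6) = 1.2940

(1.2539, -0.0919, 0.9225, 1.2940)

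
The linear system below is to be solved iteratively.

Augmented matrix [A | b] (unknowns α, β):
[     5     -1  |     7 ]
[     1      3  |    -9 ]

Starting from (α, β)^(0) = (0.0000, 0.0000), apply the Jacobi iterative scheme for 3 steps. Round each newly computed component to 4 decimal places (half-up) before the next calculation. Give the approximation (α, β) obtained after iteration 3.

(0.7067, -3.2667)

Iteration 1:
  α = (7 - (-1)·0.0000) / (5) = 1.4000
  β = (-9 - (1)·0.0000) / (3) = -3.0000
Iteration 2:
  α = (7 - (-1)·-3.0000) / (5) = 0.8000
  β = (-9 - (1)·1.4000) / (3) = -3.4667
Iteration 3:
  α = (7 - (-1)·-3.4667) / (5) = 0.7067
  β = (-9 - (1)·0.8000) / (3) = -3.2667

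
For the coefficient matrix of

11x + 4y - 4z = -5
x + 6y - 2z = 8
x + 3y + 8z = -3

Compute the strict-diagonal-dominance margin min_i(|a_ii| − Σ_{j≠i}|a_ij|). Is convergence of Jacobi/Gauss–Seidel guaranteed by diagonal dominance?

row 1: |11| − (4+4) = 3
row 2: |6| − (1+2) = 3
row 3: |8| − (1+3) = 4
minimum over rows = 3 → strictly diagonally dominant (convergence guaranteed)

3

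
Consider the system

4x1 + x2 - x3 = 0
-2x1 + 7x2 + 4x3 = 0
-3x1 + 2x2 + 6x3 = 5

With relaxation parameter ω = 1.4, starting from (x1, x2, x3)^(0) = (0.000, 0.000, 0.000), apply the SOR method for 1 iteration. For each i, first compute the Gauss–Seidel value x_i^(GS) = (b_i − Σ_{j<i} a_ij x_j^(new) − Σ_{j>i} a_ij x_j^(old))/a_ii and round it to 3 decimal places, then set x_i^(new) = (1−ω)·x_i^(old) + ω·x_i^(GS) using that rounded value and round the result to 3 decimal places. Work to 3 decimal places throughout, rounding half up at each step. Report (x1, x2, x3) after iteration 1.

(0.000, 0.000, 1.166)

Iteration 1:
  x1: GS value = (0 - (1)·0.000 - (-1)·0.000) / (4) = 0.000;  x1 ← (1−ω)·0.000 + ω·0.000 = 0.000
  x2: GS value = (0 - (-2)·0.000 - (4)·0.000) / (7) = 0.000;  x2 ← (1−ω)·0.000 + ω·0.000 = 0.000
  x3: GS value = (5 - (-3)·0.000 - (2)·0.000) / (6) = 0.833;  x3 ← (1−ω)·0.000 + ω·0.833 = 1.166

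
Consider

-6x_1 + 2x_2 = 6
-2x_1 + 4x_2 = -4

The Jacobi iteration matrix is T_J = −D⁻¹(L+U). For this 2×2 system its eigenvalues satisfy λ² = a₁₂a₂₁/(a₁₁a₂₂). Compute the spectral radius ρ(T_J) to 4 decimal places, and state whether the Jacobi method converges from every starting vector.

0.4082

a₁₂a₂₁/(a₁₁a₂₂) = (2)·(-2) / ((-6)·(4)) = 0.166667
ρ = √|0.166667| = √0.166667 = 0.4082
ρ < 1, so Jacobi converges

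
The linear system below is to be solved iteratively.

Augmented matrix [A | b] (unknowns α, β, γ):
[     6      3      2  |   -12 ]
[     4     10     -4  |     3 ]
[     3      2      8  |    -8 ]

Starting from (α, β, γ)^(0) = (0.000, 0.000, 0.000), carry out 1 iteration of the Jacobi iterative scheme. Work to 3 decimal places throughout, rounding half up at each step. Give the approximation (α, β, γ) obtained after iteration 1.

(-2.000, 0.300, -1.000)

Iteration 1:
  α = (-12 - (3)·0.000 - (2)·0.000) / (6) = -2.000
  β = (3 - (4)·0.000 - (-4)·0.000) / (10) = 0.300
  γ = (-8 - (3)·0.000 - (2)·0.000) / (8) = -1.000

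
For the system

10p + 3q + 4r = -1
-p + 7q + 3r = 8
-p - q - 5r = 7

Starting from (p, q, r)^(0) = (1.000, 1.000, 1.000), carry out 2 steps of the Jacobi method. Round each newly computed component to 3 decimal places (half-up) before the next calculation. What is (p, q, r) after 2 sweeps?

(0.363, 1.800, -1.411)

Iteration 1:
  p = (-1 - (3)·1.000 - (4)·1.000) / (10) = -0.800
  q = (8 - (-1)·1.000 - (3)·1.000) / (7) = 0.857
  r = (7 - (-1)·1.000 - (-1)·1.000) / (-5) = -1.800
Iteration 2:
  p = (-1 - (3)·0.857 - (4)·-1.800) / (10) = 0.363
  q = (8 - (-1)·-0.800 - (3)·-1.800) / (7) = 1.800
  r = (7 - (-1)·-0.800 - (-1)·0.857) / (-5) = -1.411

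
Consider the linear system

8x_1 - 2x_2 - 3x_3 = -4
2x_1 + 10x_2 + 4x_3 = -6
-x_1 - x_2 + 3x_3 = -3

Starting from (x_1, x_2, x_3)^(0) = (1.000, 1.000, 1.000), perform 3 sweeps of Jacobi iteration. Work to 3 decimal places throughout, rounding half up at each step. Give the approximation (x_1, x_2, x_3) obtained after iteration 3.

(-1.132, 0.128, -1.472)

Iteration 1:
  x_1 = (-4 - (-2)·1.000 - (-3)·1.000) / (8) = 0.125
  x_2 = (-6 - (2)·1.000 - (4)·1.000) / (10) = -1.200
  x_3 = (-3 - (-1)·1.000 - (-1)·1.000) / (3) = -0.333
Iteration 2:
  x_1 = (-4 - (-2)·-1.200 - (-3)·-0.333) / (8) = -0.925
  x_2 = (-6 - (2)·0.125 - (4)·-0.333) / (10) = -0.492
  x_3 = (-3 - (-1)·0.125 - (-1)·-1.200) / (3) = -1.358
Iteration 3:
  x_1 = (-4 - (-2)·-0.492 - (-3)·-1.358) / (8) = -1.132
  x_2 = (-6 - (2)·-0.925 - (4)·-1.358) / (10) = 0.128
  x_3 = (-3 - (-1)·-0.925 - (-1)·-0.492) / (3) = -1.472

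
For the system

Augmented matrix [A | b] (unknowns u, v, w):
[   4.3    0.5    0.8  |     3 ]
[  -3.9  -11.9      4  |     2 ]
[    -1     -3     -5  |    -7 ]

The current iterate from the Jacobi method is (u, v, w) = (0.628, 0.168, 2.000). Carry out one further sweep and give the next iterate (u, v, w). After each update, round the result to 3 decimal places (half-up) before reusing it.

(0.306, 0.298, 1.174)

One sweep:
  u = (3 - (0.5)·0.168 - (0.8)·2.000) / (4.3) = 0.306
  v = (2 - (-3.9)·0.628 - (4)·2.000) / (-11.9) = 0.298
  w = (-7 - (-1)·0.628 - (-3)·0.168) / (-5) = 1.174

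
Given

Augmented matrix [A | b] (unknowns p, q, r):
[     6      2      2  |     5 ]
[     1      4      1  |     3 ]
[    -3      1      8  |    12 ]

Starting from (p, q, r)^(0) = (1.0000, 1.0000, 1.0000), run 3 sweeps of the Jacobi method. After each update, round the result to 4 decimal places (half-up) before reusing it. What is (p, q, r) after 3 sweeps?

Iteration 1:
  p = (5 - (2)·1.0000 - (2)·1.0000) / (6) = 0.1667
  q = (3 - (1)·1.0000 - (1)·1.0000) / (4) = 0.2500
  r = (12 - (-3)·1.0000 - (1)·1.0000) / (8) = 1.7500
Iteration 2:
  p = (5 - (2)·0.2500 - (2)·1.7500) / (6) = 0.1667
  q = (3 - (1)·0.1667 - (1)·1.7500) / (4) = 0.2708
  r = (12 - (-3)·0.1667 - (1)·0.2500) / (8) = 1.5313
Iteration 3:
  p = (5 - (2)·0.2708 - (2)·1.5313) / (6) = 0.2326
  q = (3 - (1)·0.1667 - (1)·1.5313) / (4) = 0.3255
  r = (12 - (-3)·0.1667 - (1)·0.2708) / (8) = 1.5287

(0.2326, 0.3255, 1.5287)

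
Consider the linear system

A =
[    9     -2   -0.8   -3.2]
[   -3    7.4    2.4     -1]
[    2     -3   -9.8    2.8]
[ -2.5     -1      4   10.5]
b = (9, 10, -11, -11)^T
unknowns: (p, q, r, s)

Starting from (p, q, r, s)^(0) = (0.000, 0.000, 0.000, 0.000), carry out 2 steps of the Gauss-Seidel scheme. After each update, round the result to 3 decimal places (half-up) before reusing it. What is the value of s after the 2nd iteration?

Iteration 1:
  p = (9 - (-2)·0.000 - (-0.8)·0.000 - (-3.2)·0.000) / (9) = 1.000
  q = (10 - (-3)·1.000 - (2.4)·0.000 - (-1)·0.000) / (7.4) = 1.757
  r = (-11 - (2)·1.000 - (-3)·1.757 - (2.8)·0.000) / (-9.8) = 0.789
  s = (-11 - (-2.5)·1.000 - (-1)·1.757 - (4)·0.789) / (10.5) = -0.943
Iteration 2:
  p = (9 - (-2)·1.757 - (-0.8)·0.789 - (-3.2)·-0.943) / (9) = 1.125
  q = (10 - (-3)·1.125 - (2.4)·0.789 - (-1)·-0.943) / (7.4) = 1.424
  r = (-11 - (2)·1.125 - (-3)·1.424 - (2.8)·-0.943) / (-9.8) = 0.647
  s = (-11 - (-2.5)·1.125 - (-1)·1.424 - (4)·0.647) / (10.5) = -0.891

-0.891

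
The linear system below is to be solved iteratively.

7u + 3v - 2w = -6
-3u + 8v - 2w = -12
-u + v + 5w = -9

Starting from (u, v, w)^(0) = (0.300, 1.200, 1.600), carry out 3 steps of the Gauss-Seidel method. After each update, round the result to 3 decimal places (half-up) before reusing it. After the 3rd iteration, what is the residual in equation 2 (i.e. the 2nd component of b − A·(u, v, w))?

0.079

Iteration 1:
  u = (-6 - (3)·1.200 - (-2)·1.600) / (7) = -0.914
  v = (-12 - (-3)·-0.914 - (-2)·1.600) / (8) = -1.443
  w = (-9 - (-1)·-0.914 - (1)·-1.443) / (5) = -1.694
Iteration 2:
  u = (-6 - (3)·-1.443 - (-2)·-1.694) / (7) = -0.723
  v = (-12 - (-3)·-0.723 - (-2)·-1.694) / (8) = -2.195
  w = (-9 - (-1)·-0.723 - (1)·-2.195) / (5) = -1.506
Iteration 3:
  u = (-6 - (3)·-2.195 - (-2)·-1.506) / (7) = -0.347
  v = (-12 - (-3)·-0.347 - (-2)·-1.506) / (8) = -2.007
  w = (-9 - (-1)·-0.347 - (1)·-2.007) / (5) = -1.468
Residual b − A·x = (-0.486, 0.079, 0.000)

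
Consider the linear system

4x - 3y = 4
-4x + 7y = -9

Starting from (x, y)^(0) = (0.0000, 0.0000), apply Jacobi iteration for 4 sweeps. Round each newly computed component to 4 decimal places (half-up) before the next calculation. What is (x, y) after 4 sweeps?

(0.0510, -1.0204)

Iteration 1:
  x = (4 - (-3)·0.0000) / (4) = 1.0000
  y = (-9 - (-4)·0.0000) / (7) = -1.2857
Iteration 2:
  x = (4 - (-3)·-1.2857) / (4) = 0.0357
  y = (-9 - (-4)·1.0000) / (7) = -0.7143
Iteration 3:
  x = (4 - (-3)·-0.7143) / (4) = 0.4643
  y = (-9 - (-4)·0.0357) / (7) = -1.2653
Iteration 4:
  x = (4 - (-3)·-1.2653) / (4) = 0.0510
  y = (-9 - (-4)·0.4643) / (7) = -1.0204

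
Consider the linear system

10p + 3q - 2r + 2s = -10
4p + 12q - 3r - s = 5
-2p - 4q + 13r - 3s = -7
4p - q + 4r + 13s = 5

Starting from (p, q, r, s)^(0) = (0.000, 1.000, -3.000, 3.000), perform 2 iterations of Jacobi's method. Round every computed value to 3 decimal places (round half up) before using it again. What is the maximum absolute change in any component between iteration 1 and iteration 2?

1.564

Iteration 1:
  p = (-10 - (3)·1.000 - (-2)·-3.000 - (2)·3.000) / (10) = -2.500
  q = (5 - (4)·0.000 - (-3)·-3.000 - (-1)·3.000) / (12) = -0.083
  r = (-7 - (-2)·0.000 - (-4)·1.000 - (-3)·3.000) / (13) = 0.462
  s = (5 - (4)·0.000 - (-1)·1.000 - (4)·-3.000) / (13) = 1.385
Iteration 2:
  p = (-10 - (3)·-0.083 - (-2)·0.462 - (2)·1.385) / (10) = -1.160
  q = (5 - (4)·-2.500 - (-3)·0.462 - (-1)·1.385) / (12) = 1.481
  r = (-7 - (-2)·-2.500 - (-4)·-0.083 - (-3)·1.385) / (13) = -0.629
  s = (5 - (4)·-2.500 - (-1)·-0.083 - (4)·0.462) / (13) = 1.005
Change: (1.340, 1.564, -1.091, -0.380) → max |·| = 1.564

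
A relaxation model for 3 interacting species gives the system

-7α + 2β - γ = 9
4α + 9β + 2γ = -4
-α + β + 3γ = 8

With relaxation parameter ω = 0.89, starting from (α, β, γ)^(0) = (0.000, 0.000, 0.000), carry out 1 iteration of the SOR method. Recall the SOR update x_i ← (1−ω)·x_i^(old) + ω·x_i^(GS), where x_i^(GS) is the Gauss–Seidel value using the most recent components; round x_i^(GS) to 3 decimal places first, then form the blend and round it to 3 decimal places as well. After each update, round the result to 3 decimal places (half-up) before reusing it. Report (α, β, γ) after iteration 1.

(-1.145, 0.057, 2.017)

Iteration 1:
  α: GS value = (9 - (2)·0.000 - (-1)·0.000) / (-7) = -1.286;  α ← (1−ω)·0.000 + ω·-1.286 = -1.145
  β: GS value = (-4 - (4)·-1.145 - (2)·0.000) / (9) = 0.064;  β ← (1−ω)·0.000 + ω·0.064 = 0.057
  γ: GS value = (8 - (-1)·-1.145 - (1)·0.057) / (3) = 2.266;  γ ← (1−ω)·0.000 + ω·2.266 = 2.017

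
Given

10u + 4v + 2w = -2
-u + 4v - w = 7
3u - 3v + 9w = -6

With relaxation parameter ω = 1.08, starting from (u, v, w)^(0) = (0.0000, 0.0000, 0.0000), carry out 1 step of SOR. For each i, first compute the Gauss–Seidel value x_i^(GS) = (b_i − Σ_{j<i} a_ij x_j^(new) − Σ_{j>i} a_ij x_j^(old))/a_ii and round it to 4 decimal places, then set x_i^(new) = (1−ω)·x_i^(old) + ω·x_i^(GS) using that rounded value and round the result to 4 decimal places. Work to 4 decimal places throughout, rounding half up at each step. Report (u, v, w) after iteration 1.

Iteration 1:
  u: GS value = (-2 - (4)·0.0000 - (2)·0.0000) / (10) = -0.2000;  u ← (1−ω)·0.0000 + ω·-0.2000 = -0.2160
  v: GS value = (7 - (-1)·-0.2160 - (-1)·0.0000) / (4) = 1.6960;  v ← (1−ω)·0.0000 + ω·1.6960 = 1.8317
  w: GS value = (-6 - (3)·-0.2160 - (-3)·1.8317) / (9) = 0.0159;  w ← (1−ω)·0.0000 + ω·0.0159 = 0.0172

(-0.2160, 1.8317, 0.0172)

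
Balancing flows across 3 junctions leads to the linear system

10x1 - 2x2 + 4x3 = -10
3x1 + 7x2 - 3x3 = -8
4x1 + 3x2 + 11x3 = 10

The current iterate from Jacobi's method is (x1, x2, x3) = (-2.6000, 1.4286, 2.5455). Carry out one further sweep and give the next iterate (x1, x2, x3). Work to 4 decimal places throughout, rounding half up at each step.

(-1.7325, 1.0624, 1.4649)

One sweep:
  x1 = (-10 - (-2)·1.4286 - (4)·2.5455) / (10) = -1.7325
  x2 = (-8 - (3)·-2.6000 - (-3)·2.5455) / (7) = 1.0624
  x3 = (10 - (4)·-2.6000 - (3)·1.4286) / (11) = 1.4649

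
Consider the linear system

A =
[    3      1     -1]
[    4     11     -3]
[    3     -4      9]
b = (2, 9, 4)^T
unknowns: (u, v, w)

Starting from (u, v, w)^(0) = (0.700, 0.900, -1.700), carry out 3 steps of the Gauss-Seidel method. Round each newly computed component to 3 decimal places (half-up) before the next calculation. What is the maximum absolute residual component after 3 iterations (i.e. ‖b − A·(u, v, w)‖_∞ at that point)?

Iteration 1:
  u = (2 - (1)·0.900 - (-1)·-1.700) / (3) = -0.200
  v = (9 - (4)·-0.200 - (-3)·-1.700) / (11) = 0.427
  w = (4 - (3)·-0.200 - (-4)·0.427) / (9) = 0.701
Iteration 2:
  u = (2 - (1)·0.427 - (-1)·0.701) / (3) = 0.758
  v = (9 - (4)·0.758 - (-3)·0.701) / (11) = 0.734
  w = (4 - (3)·0.758 - (-4)·0.734) / (9) = 0.518
Iteration 3:
  u = (2 - (1)·0.734 - (-1)·0.518) / (3) = 0.595
  v = (9 - (4)·0.595 - (-3)·0.518) / (11) = 0.743
  w = (4 - (3)·0.595 - (-4)·0.743) / (9) = 0.576
Residual b − A·x = (0.048, 0.175, 0.003); ∞-norm = 0.175

0.175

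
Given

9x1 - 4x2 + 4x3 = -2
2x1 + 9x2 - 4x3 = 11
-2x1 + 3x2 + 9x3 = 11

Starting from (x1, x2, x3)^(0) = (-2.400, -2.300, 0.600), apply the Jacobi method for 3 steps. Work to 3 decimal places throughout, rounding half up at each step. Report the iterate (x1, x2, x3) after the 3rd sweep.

Iteration 1:
  x1 = (-2 - (-4)·-2.300 - (4)·0.600) / (9) = -1.511
  x2 = (11 - (2)·-2.400 - (-4)·0.600) / (9) = 2.022
  x3 = (11 - (-2)·-2.400 - (3)·-2.300) / (9) = 1.456
Iteration 2:
  x1 = (-2 - (-4)·2.022 - (4)·1.456) / (9) = 0.029
  x2 = (11 - (2)·-1.511 - (-4)·1.456) / (9) = 2.205
  x3 = (11 - (-2)·-1.511 - (3)·2.022) / (9) = 0.212
Iteration 3:
  x1 = (-2 - (-4)·2.205 - (4)·0.212) / (9) = 0.664
  x2 = (11 - (2)·0.029 - (-4)·0.212) / (9) = 1.310
  x3 = (11 - (-2)·0.029 - (3)·2.205) / (9) = 0.494

(0.664, 1.310, 0.494)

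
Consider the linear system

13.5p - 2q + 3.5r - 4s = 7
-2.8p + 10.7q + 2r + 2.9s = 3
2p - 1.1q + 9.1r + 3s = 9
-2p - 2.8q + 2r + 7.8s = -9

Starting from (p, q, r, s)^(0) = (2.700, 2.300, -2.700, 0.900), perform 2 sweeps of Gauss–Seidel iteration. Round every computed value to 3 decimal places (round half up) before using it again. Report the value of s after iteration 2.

Iteration 1:
  p = (7 - (-2)·2.300 - (3.5)·-2.700 - (-4)·0.900) / (13.5) = 1.826
  q = (3 - (-2.8)·1.826 - (2)·-2.700 - (2.9)·0.900) / (10.7) = 1.019
  r = (9 - (2)·1.826 - (-1.1)·1.019 - (3)·0.900) / (9.1) = 0.414
  s = (-9 - (-2)·1.826 - (-2.8)·1.019 - (2)·0.414) / (7.8) = -0.426
Iteration 2:
  p = (7 - (-2)·1.019 - (3.5)·0.414 - (-4)·-0.426) / (13.5) = 0.436
  q = (3 - (-2.8)·0.436 - (2)·0.414 - (2.9)·-0.426) / (10.7) = 0.433
  r = (9 - (2)·0.436 - (-1.1)·0.433 - (3)·-0.426) / (9.1) = 1.086
  s = (-9 - (-2)·0.436 - (-2.8)·0.433 - (2)·1.086) / (7.8) = -1.165

-1.165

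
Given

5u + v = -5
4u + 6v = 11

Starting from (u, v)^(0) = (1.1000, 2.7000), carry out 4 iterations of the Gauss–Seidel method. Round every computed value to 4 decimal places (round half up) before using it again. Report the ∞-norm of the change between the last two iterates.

0.0005

Iteration 1:
  u = (-5 - (1)·2.7000) / (5) = -1.5400
  v = (11 - (4)·-1.5400) / (6) = 2.8600
Iteration 2:
  u = (-5 - (1)·2.8600) / (5) = -1.5720
  v = (11 - (4)·-1.5720) / (6) = 2.8813
Iteration 3:
  u = (-5 - (1)·2.8813) / (5) = -1.5763
  v = (11 - (4)·-1.5763) / (6) = 2.8842
Iteration 4:
  u = (-5 - (1)·2.8842) / (5) = -1.5768
  v = (11 - (4)·-1.5768) / (6) = 2.8845
Change: (-0.0005, 0.0003) → max |·| = 0.0005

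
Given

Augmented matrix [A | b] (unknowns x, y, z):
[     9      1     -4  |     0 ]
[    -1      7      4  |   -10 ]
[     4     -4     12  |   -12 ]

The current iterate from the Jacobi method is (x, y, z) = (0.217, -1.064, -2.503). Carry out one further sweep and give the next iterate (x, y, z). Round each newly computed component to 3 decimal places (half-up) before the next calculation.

One sweep:
  x = (0 - (1)·-1.064 - (-4)·-2.503) / (9) = -0.994
  y = (-10 - (-1)·0.217 - (4)·-2.503) / (7) = 0.033
  z = (-12 - (4)·0.217 - (-4)·-1.064) / (12) = -1.427

(-0.994, 0.033, -1.427)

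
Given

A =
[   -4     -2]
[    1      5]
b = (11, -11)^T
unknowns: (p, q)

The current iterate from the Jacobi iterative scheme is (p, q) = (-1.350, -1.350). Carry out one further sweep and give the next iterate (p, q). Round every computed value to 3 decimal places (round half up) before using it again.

(-2.075, -1.930)

One sweep:
  p = (11 - (-2)·-1.350) / (-4) = -2.075
  q = (-11 - (1)·-1.350) / (5) = -1.930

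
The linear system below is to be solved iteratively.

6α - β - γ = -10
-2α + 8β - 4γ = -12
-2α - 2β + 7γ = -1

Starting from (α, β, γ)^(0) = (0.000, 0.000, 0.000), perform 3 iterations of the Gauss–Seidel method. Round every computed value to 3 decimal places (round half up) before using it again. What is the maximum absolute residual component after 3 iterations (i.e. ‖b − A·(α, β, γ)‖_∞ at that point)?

0.452

Iteration 1:
  α = (-10 - (-1)·0.000 - (-1)·0.000) / (6) = -1.667
  β = (-12 - (-2)·-1.667 - (-4)·0.000) / (8) = -1.917
  γ = (-1 - (-2)·-1.667 - (-2)·-1.917) / (7) = -1.167
Iteration 2:
  α = (-10 - (-1)·-1.917 - (-1)·-1.167) / (6) = -2.181
  β = (-12 - (-2)·-2.181 - (-4)·-1.167) / (8) = -2.629
  γ = (-1 - (-2)·-2.181 - (-2)·-2.629) / (7) = -1.517
Iteration 3:
  α = (-10 - (-1)·-2.629 - (-1)·-1.517) / (6) = -2.358
  β = (-12 - (-2)·-2.358 - (-4)·-1.517) / (8) = -2.848
  γ = (-1 - (-2)·-2.358 - (-2)·-2.848) / (7) = -1.630
Residual b − A·x = (-0.330, -0.452, -0.002); ∞-norm = 0.452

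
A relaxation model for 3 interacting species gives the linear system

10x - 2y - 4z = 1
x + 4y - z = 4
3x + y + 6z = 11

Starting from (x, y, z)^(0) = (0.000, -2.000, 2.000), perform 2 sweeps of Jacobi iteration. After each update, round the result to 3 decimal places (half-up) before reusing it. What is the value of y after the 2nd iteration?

1.417

Iteration 1:
  x = (1 - (-2)·-2.000 - (-4)·2.000) / (10) = 0.500
  y = (4 - (1)·0.000 - (-1)·2.000) / (4) = 1.500
  z = (11 - (3)·0.000 - (1)·-2.000) / (6) = 2.167
Iteration 2:
  x = (1 - (-2)·1.500 - (-4)·2.167) / (10) = 1.267
  y = (4 - (1)·0.500 - (-1)·2.167) / (4) = 1.417
  z = (11 - (3)·0.500 - (1)·1.500) / (6) = 1.333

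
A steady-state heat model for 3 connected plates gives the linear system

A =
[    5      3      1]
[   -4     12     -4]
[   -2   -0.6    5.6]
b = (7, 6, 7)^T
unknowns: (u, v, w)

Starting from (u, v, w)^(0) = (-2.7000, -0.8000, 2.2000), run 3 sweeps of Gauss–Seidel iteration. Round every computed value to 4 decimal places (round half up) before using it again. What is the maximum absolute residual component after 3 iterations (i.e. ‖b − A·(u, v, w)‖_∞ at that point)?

0.6372

Iteration 1:
  u = (7 - (3)·-0.8000 - (1)·2.2000) / (5) = 1.4400
  v = (6 - (-4)·1.4400 - (-4)·2.2000) / (12) = 1.7133
  w = (7 - (-2)·1.4400 - (-0.6)·1.7133) / (5.6) = 1.9479
Iteration 2:
  u = (7 - (3)·1.7133 - (1)·1.9479) / (5) = -0.0176
  v = (6 - (-4)·-0.0176 - (-4)·1.9479) / (12) = 1.1434
  w = (7 - (-2)·-0.0176 - (-0.6)·1.1434) / (5.6) = 1.3662
Iteration 3:
  u = (7 - (3)·1.1434 - (1)·1.3662) / (5) = 0.4407
  v = (6 - (-4)·0.4407 - (-4)·1.3662) / (12) = 1.1023
  w = (7 - (-2)·0.4407 - (-0.6)·1.1023) / (5.6) = 1.5255
Residual b − A·x = (-0.0359, 0.6372, 0.0000); ∞-norm = 0.6372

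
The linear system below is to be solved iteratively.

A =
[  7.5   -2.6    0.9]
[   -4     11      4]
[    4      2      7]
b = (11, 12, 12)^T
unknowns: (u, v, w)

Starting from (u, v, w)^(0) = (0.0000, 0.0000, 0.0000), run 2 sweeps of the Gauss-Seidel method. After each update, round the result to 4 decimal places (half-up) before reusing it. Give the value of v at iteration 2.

1.6612

Iteration 1:
  u = (11 - (-2.6)·0.0000 - (0.9)·0.0000) / (7.5) = 1.4667
  v = (12 - (-4)·1.4667 - (4)·0.0000) / (11) = 1.6243
  w = (12 - (4)·1.4667 - (2)·1.6243) / (7) = 0.4121
Iteration 2:
  u = (11 - (-2.6)·1.6243 - (0.9)·0.4121) / (7.5) = 1.9803
  v = (12 - (-4)·1.9803 - (4)·0.4121) / (11) = 1.6612
  w = (12 - (4)·1.9803 - (2)·1.6612) / (7) = 0.1081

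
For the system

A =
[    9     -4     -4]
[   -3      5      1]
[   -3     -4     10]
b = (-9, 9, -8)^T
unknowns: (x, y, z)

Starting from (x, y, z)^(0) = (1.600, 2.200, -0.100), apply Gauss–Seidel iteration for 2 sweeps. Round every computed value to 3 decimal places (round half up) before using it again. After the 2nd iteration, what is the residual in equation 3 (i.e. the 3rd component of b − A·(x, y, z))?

-0.003

Iteration 1:
  x = (-9 - (-4)·2.200 - (-4)·-0.100) / (9) = -0.067
  y = (9 - (-3)·-0.067 - (1)·-0.100) / (5) = 1.780
  z = (-8 - (-3)·-0.067 - (-4)·1.780) / (10) = -0.108
Iteration 2:
  x = (-9 - (-4)·1.780 - (-4)·-0.108) / (9) = -0.257
  y = (9 - (-3)·-0.257 - (1)·-0.108) / (5) = 1.667
  z = (-8 - (-3)·-0.257 - (-4)·1.667) / (10) = -0.210
Residual b − A·x = (-0.859, 0.104, -0.003)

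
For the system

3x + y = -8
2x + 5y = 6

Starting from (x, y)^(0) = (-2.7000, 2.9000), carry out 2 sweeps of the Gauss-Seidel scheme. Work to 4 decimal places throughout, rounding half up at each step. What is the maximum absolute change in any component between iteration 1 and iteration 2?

0.0822

Iteration 1:
  x = (-8 - (1)·2.9000) / (3) = -3.6333
  y = (6 - (2)·-3.6333) / (5) = 2.6533
Iteration 2:
  x = (-8 - (1)·2.6533) / (3) = -3.5511
  y = (6 - (2)·-3.5511) / (5) = 2.6204
Change: (0.0822, -0.0329) → max |·| = 0.0822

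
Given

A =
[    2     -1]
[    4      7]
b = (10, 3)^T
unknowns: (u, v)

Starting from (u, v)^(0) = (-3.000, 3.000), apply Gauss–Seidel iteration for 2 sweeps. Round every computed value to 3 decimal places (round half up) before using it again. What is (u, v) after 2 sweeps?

Iteration 1:
  u = (10 - (-1)·3.000) / (2) = 6.500
  v = (3 - (4)·6.500) / (7) = -3.286
Iteration 2:
  u = (10 - (-1)·-3.286) / (2) = 3.357
  v = (3 - (4)·3.357) / (7) = -1.490

(3.357, -1.490)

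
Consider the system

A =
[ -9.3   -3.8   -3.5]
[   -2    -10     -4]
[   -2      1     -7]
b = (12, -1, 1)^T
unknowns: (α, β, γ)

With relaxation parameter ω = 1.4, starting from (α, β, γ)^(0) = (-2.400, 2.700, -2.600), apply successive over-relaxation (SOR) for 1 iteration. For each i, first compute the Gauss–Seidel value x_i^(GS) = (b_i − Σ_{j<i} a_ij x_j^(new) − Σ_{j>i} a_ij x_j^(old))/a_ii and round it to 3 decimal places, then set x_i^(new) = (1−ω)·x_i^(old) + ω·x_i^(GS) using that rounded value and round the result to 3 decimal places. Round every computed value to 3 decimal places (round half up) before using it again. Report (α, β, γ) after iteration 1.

(-1.021, 0.802, 1.408)

Iteration 1:
  α: GS value = (12 - (-3.8)·2.700 - (-3.5)·-2.600) / (-9.3) = -1.415;  α ← (1−ω)·-2.400 + ω·-1.415 = -1.021
  β: GS value = (-1 - (-2)·-1.021 - (-4)·-2.600) / (-10) = 1.344;  β ← (1−ω)·2.700 + ω·1.344 = 0.802
  γ: GS value = (1 - (-2)·-1.021 - (1)·0.802) / (-7) = 0.263;  γ ← (1−ω)·-2.600 + ω·0.263 = 1.408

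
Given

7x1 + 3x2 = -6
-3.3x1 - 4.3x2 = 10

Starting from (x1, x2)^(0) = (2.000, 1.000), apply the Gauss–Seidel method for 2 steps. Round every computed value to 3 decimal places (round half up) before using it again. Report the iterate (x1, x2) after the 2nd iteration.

(-0.283, -2.108)

Iteration 1:
  x1 = (-6 - (3)·1.000) / (7) = -1.286
  x2 = (10 - (-3.3)·-1.286) / (-4.3) = -1.339
Iteration 2:
  x1 = (-6 - (3)·-1.339) / (7) = -0.283
  x2 = (10 - (-3.3)·-0.283) / (-4.3) = -2.108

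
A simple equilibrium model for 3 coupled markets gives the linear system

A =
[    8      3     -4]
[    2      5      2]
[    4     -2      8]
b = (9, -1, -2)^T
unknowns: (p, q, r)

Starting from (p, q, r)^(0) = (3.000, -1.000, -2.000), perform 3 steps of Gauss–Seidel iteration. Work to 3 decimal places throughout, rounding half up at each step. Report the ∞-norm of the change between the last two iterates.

0.119

Iteration 1:
  p = (9 - (3)·-1.000 - (-4)·-2.000) / (8) = 0.500
  q = (-1 - (2)·0.500 - (2)·-2.000) / (5) = 0.400
  r = (-2 - (4)·0.500 - (-2)·0.400) / (8) = -0.400
Iteration 2:
  p = (9 - (3)·0.400 - (-4)·-0.400) / (8) = 0.775
  q = (-1 - (2)·0.775 - (2)·-0.400) / (5) = -0.350
  r = (-2 - (4)·0.775 - (-2)·-0.350) / (8) = -0.725
Iteration 3:
  p = (9 - (3)·-0.350 - (-4)·-0.725) / (8) = 0.894
  q = (-1 - (2)·0.894 - (2)·-0.725) / (5) = -0.268
  r = (-2 - (4)·0.894 - (-2)·-0.268) / (8) = -0.764
Change: (0.119, 0.082, -0.039) → max |·| = 0.119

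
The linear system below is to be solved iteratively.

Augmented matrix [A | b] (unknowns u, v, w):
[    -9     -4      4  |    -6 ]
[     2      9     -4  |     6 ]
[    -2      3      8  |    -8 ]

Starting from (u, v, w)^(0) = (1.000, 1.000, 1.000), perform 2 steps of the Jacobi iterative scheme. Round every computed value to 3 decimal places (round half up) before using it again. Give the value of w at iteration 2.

-1.167

Iteration 1:
  u = (-6 - (-4)·1.000 - (4)·1.000) / (-9) = 0.667
  v = (6 - (2)·1.000 - (-4)·1.000) / (9) = 0.889
  w = (-8 - (-2)·1.000 - (3)·1.000) / (8) = -1.125
Iteration 2:
  u = (-6 - (-4)·0.889 - (4)·-1.125) / (-9) = -0.228
  v = (6 - (2)·0.667 - (-4)·-1.125) / (9) = 0.018
  w = (-8 - (-2)·0.667 - (3)·0.889) / (8) = -1.167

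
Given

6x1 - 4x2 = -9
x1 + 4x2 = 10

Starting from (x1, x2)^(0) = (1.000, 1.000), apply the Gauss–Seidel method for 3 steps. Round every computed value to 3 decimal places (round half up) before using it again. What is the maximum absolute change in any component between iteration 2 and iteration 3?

0.189

Iteration 1:
  x1 = (-9 - (-4)·1.000) / (6) = -0.833
  x2 = (10 - (1)·-0.833) / (4) = 2.708
Iteration 2:
  x1 = (-9 - (-4)·2.708) / (6) = 0.305
  x2 = (10 - (1)·0.305) / (4) = 2.424
Iteration 3:
  x1 = (-9 - (-4)·2.424) / (6) = 0.116
  x2 = (10 - (1)·0.116) / (4) = 2.471
Change: (-0.189, 0.047) → max |·| = 0.189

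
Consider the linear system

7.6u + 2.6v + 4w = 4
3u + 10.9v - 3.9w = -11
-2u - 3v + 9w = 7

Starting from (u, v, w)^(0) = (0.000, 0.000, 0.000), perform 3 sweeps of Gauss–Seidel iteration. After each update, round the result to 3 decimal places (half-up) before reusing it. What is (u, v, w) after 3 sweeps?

(0.561, -0.953, 0.585)

Iteration 1:
  u = (4 - (2.6)·0.000 - (4)·0.000) / (7.6) = 0.526
  v = (-11 - (3)·0.526 - (-3.9)·0.000) / (10.9) = -1.154
  w = (7 - (-2)·0.526 - (-3)·-1.154) / (9) = 0.510
Iteration 2:
  u = (4 - (2.6)·-1.154 - (4)·0.510) / (7.6) = 0.653
  v = (-11 - (3)·0.653 - (-3.9)·0.510) / (10.9) = -1.006
  w = (7 - (-2)·0.653 - (-3)·-1.006) / (9) = 0.588
Iteration 3:
  u = (4 - (2.6)·-1.006 - (4)·0.588) / (7.6) = 0.561
  v = (-11 - (3)·0.561 - (-3.9)·0.588) / (10.9) = -0.953
  w = (7 - (-2)·0.561 - (-3)·-0.953) / (9) = 0.585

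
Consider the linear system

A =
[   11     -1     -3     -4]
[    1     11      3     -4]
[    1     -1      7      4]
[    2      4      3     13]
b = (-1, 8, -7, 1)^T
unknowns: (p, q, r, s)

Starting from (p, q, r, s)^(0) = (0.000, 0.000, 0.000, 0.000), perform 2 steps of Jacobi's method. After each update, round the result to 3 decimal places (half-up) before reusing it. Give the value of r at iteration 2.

-0.927

Iteration 1:
  p = (-1 - (-1)·0.000 - (-3)·0.000 - (-4)·0.000) / (11) = -0.091
  q = (8 - (1)·0.000 - (3)·0.000 - (-4)·0.000) / (11) = 0.727
  r = (-7 - (1)·0.000 - (-1)·0.000 - (4)·0.000) / (7) = -1.000
  s = (1 - (2)·0.000 - (4)·0.000 - (3)·0.000) / (13) = 0.077
Iteration 2:
  p = (-1 - (-1)·0.727 - (-3)·-1.000 - (-4)·0.077) / (11) = -0.270
  q = (8 - (1)·-0.091 - (3)·-1.000 - (-4)·0.077) / (11) = 1.036
  r = (-7 - (1)·-0.091 - (-1)·0.727 - (4)·0.077) / (7) = -0.927
  s = (1 - (2)·-0.091 - (4)·0.727 - (3)·-1.000) / (13) = 0.098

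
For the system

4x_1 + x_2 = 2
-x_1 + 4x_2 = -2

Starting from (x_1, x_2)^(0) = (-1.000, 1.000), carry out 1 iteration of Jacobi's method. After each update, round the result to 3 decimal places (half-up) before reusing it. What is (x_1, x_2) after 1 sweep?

(0.250, -0.750)

Iteration 1:
  x_1 = (2 - (1)·1.000) / (4) = 0.250
  x_2 = (-2 - (-1)·-1.000) / (4) = -0.750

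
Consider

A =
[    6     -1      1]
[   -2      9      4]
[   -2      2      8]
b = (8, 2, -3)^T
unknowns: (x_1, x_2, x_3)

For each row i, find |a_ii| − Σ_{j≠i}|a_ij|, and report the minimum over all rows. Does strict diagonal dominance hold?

row 1: |6| − (1+1) = 4
row 2: |9| − (2+4) = 3
row 3: |8| − (2+2) = 4
minimum over rows = 3 → strictly diagonally dominant (convergence guaranteed)

3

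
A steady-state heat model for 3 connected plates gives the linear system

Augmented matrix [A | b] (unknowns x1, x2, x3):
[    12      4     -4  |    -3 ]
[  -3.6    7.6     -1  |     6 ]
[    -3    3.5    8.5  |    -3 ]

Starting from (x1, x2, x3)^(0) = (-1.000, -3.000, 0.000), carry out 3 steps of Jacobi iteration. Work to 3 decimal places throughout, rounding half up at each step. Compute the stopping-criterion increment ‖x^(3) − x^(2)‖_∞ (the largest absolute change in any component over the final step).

0.698

Iteration 1:
  x1 = (-3 - (4)·-3.000 - (-4)·0.000) / (12) = 0.750
  x2 = (6 - (-3.6)·-1.000 - (-1)·0.000) / (7.6) = 0.316
  x3 = (-3 - (-3)·-1.000 - (3.5)·-3.000) / (8.5) = 0.529
Iteration 2:
  x1 = (-3 - (4)·0.316 - (-4)·0.529) / (12) = -0.179
  x2 = (6 - (-3.6)·0.750 - (-1)·0.529) / (7.6) = 1.214
  x3 = (-3 - (-3)·0.750 - (3.5)·0.316) / (8.5) = -0.218
Iteration 3:
  x1 = (-3 - (4)·1.214 - (-4)·-0.218) / (12) = -0.727
  x2 = (6 - (-3.6)·-0.179 - (-1)·-0.218) / (7.6) = 0.676
  x3 = (-3 - (-3)·-0.179 - (3.5)·1.214) / (8.5) = -0.916
Change: (-0.548, -0.538, -0.698) → max |·| = 0.698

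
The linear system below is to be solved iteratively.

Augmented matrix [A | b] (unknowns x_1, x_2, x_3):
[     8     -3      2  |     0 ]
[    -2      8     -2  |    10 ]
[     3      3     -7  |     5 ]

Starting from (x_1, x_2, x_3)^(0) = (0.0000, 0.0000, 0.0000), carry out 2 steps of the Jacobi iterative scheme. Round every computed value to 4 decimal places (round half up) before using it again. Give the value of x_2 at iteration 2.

1.0714

Iteration 1:
  x_1 = (0 - (-3)·0.0000 - (2)·0.0000) / (8) = 0.0000
  x_2 = (10 - (-2)·0.0000 - (-2)·0.0000) / (8) = 1.2500
  x_3 = (5 - (3)·0.0000 - (3)·0.0000) / (-7) = -0.7143
Iteration 2:
  x_1 = (0 - (-3)·1.2500 - (2)·-0.7143) / (8) = 0.6473
  x_2 = (10 - (-2)·0.0000 - (-2)·-0.7143) / (8) = 1.0714
  x_3 = (5 - (3)·0.0000 - (3)·1.2500) / (-7) = -0.1786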